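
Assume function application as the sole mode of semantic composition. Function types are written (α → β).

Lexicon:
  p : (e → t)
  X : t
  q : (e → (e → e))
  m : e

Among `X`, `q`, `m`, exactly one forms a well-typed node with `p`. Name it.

m

X : t — no; p wants e, and X wants nothing (atomic).
q : (e → (e → e)) — no; p wants e, and q wants e.
m — combines: p : (e → t) takes m : e as argument, giving t.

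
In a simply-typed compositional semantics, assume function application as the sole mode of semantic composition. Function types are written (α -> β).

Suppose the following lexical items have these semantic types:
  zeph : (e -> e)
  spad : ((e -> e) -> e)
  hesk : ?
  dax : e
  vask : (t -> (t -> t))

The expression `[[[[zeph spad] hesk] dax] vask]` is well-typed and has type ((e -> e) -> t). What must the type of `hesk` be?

(e -> (e -> ((t -> (t -> t)) -> ((e -> e) -> t))))

[[[[zeph spad] hesk] dax] vask] is required to be ((e -> e) -> t). vask : (t -> (t -> t)) cannot yield ((e -> e) -> t) as functor, so [[[zeph spad] hesk] dax] : ((t -> (t -> t)) -> ((e -> e) -> t)).
[[[zeph spad] hesk] dax] is required to be ((t -> (t -> t)) -> ((e -> e) -> t)). dax : e cannot yield ((t -> (t -> t)) -> ((e -> e) -> t)) as functor, so [[zeph spad] hesk] : (e -> ((t -> (t -> t)) -> ((e -> e) -> t))).
[[zeph spad] hesk] is required to be (e -> ((t -> (t -> t)) -> ((e -> e) -> t))). [zeph spad] : e cannot yield (e -> ((t -> (t -> t)) -> ((e -> e) -> t))) as functor, so hesk : (e -> (e -> ((t -> (t -> t)) -> ((e -> e) -> t)))).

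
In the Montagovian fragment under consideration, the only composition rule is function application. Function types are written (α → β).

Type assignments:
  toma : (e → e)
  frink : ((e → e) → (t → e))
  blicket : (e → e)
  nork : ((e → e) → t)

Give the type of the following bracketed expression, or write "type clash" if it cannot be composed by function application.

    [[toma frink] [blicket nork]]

At [toma frink], frink : ((e → e) → (t → e)) takes toma : (e → e), giving (t → e).
At [blicket nork], nork : ((e → e) → t) takes blicket : (e → e), giving t.
At [[toma frink] [blicket nork]], [toma frink] : (t → e) takes [blicket nork] : t, giving e.

e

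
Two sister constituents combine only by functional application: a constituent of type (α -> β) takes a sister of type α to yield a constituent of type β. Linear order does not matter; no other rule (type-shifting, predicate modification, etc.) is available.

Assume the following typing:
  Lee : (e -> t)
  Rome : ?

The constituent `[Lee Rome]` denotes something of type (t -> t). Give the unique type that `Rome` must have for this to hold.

[Lee Rome] must have type (t -> t). The sister Lee has type (e -> t); that is not a function onto (t -> t), so Rome must be the functor, of type ((e -> t) -> (t -> t)).

((e -> t) -> (t -> t))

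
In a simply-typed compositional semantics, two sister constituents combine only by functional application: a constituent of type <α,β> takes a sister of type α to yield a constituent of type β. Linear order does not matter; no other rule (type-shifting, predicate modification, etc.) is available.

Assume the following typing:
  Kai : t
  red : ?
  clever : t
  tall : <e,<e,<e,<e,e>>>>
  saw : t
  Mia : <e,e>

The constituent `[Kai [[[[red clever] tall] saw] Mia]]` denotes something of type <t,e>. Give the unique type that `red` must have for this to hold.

<t,<<e,<e,<e,<e,e>>>>,<t,<<e,e>,<t,<t,e>>>>>>

[Kai [[[[red clever] tall] saw] Mia]] must have type <t,e>. The sister Kai has type t; that is not a function onto <t,e>, so [[[[red clever] tall] saw] Mia] must be the functor, of type <t,<t,e>>.
[[[[red clever] tall] saw] Mia] must have type <t,<t,e>>. The sister Mia has type <e,e>; that is not a function onto <t,<t,e>>, so [[[red clever] tall] saw] must be the functor, of type <<e,e>,<t,<t,e>>>.
[[[red clever] tall] saw] must have type <<e,e>,<t,<t,e>>>. The sister saw has type t; that is not a function onto <<e,e>,<t,<t,e>>>, so [[red clever] tall] must be the functor, of type <t,<<e,e>,<t,<t,e>>>>.
[[red clever] tall] must have type <t,<<e,e>,<t,<t,e>>>>. The sister tall has type <e,<e,<e,<e,e>>>>; that is not a function onto <t,<<e,e>,<t,<t,e>>>>, so [red clever] must be the functor, of type <<e,<e,<e,<e,e>>>>,<t,<<e,e>,<t,<t,e>>>>>.
[red clever] must have type <<e,<e,<e,<e,e>>>>,<t,<<e,e>,<t,<t,e>>>>>. The sister clever has type t; that is not a function onto <<e,<e,<e,<e,e>>>>,<t,<<e,e>,<t,<t,e>>>>>, so red must be the functor, of type <t,<<e,<e,<e,<e,e>>>>,<t,<<e,e>,<t,<t,e>>>>>>.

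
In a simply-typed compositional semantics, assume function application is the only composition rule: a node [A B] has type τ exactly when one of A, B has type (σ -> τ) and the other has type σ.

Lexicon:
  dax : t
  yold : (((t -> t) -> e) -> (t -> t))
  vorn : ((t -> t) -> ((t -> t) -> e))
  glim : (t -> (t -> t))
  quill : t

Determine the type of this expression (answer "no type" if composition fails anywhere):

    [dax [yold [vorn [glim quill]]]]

t

[glim quill]: glim is (t -> (t -> t)), quill is t; result (t -> t).
[vorn [glim quill]]: vorn is ((t -> t) -> ((t -> t) -> e)), [glim quill] is (t -> t); result ((t -> t) -> e).
[yold [vorn [glim quill]]]: yold is (((t -> t) -> e) -> (t -> t)), [vorn [glim quill]] is ((t -> t) -> e); result (t -> t).
[dax [yold [vorn [glim quill]]]]: [yold [vorn [glim quill]]] is (t -> t), dax is t; result t.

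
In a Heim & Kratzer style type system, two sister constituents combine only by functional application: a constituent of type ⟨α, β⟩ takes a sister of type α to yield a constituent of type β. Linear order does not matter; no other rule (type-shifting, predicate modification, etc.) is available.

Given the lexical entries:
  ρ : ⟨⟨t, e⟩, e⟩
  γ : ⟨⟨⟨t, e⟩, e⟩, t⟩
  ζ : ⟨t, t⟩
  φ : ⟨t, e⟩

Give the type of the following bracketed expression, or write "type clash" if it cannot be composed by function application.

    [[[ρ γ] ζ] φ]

At [ρ γ], γ : ⟨⟨⟨t, e⟩, e⟩, t⟩ takes ρ : ⟨⟨t, e⟩, e⟩, giving t.
At [[ρ γ] ζ], ζ : ⟨t, t⟩ takes [ρ γ] : t, giving t.
At [[[ρ γ] ζ] φ], φ : ⟨t, e⟩ takes [[ρ γ] ζ] : t, giving e.

e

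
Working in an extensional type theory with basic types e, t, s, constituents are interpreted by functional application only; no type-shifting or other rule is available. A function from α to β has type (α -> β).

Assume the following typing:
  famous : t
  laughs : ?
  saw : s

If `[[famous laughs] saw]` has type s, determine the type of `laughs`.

[[famous laughs] saw] is required to be s. saw : s cannot yield s as functor, so [famous laughs] : (s -> s).
[famous laughs] is required to be (s -> s). famous : t cannot yield (s -> s) as functor, so laughs : (t -> (s -> s)).

(t -> (s -> s))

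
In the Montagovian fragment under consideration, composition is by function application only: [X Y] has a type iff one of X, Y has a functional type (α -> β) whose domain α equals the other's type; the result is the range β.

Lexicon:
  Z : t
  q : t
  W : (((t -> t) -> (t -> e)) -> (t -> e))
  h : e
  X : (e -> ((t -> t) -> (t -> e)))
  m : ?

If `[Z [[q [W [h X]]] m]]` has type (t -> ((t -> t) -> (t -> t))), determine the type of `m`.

(e -> (t -> (t -> ((t -> t) -> (t -> t)))))

For [Z [[q [W [h X]]] m]] to have type (t -> ((t -> t) -> (t -> t))) with Z of type t, [[q [W [h X]]] m] must be the function: [[q [W [h X]]] m] : (t -> (t -> ((t -> t) -> (t -> t)))).
For [[q [W [h X]]] m] to have type (t -> (t -> ((t -> t) -> (t -> t)))) with [q [W [h X]]] of type e, m must be the function: m : (e -> (t -> (t -> ((t -> t) -> (t -> t))))).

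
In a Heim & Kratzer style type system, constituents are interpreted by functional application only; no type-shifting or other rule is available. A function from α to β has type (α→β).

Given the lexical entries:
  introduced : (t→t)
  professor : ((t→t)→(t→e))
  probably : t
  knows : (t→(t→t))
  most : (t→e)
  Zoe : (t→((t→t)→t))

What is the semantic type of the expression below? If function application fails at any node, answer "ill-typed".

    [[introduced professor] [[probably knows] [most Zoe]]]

[introduced professor] — professor of type ((t→t)→(t→e)) combines with introduced of type (t→t): type (t→e).
[probably knows] — knows of type (t→(t→t)) combines with probably of type t: type (t→t).
[most Zoe]: (t→e) with (t→((t→t)→t)) — neither is a function whose domain matches the other; composition fails here.

ill-typed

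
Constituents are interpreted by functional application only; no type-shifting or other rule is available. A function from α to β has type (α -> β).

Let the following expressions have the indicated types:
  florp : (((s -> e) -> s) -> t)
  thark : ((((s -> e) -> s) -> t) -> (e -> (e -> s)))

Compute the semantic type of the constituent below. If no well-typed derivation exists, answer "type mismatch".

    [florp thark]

[florp thark]: thark is ((((s -> e) -> s) -> t) -> (e -> (e -> s))), florp is (((s -> e) -> s) -> t); result (e -> (e -> s)).

(e -> (e -> s))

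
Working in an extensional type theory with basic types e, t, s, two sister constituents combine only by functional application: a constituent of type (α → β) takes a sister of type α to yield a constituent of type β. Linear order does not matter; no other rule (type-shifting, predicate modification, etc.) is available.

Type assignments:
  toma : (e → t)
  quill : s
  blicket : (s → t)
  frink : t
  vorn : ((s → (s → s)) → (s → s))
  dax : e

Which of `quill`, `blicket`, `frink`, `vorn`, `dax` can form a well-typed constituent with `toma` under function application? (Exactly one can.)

dax

quill : s — does not combine with toma.
blicket : (s → t) — does not combine with toma.
frink : t — does not combine with toma.
vorn : ((s → (s → s)) → (s → s)) — does not combine with toma.
dax — combines: toma : (e → t) takes dax : e as argument, giving t.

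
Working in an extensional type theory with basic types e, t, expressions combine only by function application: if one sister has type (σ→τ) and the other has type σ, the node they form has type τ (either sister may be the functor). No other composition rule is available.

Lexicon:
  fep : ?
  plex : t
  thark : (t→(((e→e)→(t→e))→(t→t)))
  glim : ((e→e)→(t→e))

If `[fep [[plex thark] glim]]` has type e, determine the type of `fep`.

((t→t)→e)

[fep [[plex thark] glim]] must have type e. The sister [[plex thark] glim] has type (t→t); that is not a function onto e, so fep must be the functor, of type ((t→t)→e).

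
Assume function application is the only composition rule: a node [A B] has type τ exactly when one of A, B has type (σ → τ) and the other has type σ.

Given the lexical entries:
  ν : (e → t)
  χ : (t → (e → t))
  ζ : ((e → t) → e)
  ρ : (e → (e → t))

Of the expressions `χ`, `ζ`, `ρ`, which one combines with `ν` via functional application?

ζ

χ : (t → (e → t)) — ν needs e; χ needs t; neither fits.
ζ — combines: ζ : ((e → t) → e) takes ν : (e → t) as argument, giving e.
ρ : (e → (e → t)) — ν needs e; ρ needs e; neither fits.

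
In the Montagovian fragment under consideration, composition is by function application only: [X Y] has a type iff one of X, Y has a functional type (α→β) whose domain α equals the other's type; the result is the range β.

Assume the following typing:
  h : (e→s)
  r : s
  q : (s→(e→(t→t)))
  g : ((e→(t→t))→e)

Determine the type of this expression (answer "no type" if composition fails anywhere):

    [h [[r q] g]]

s

[r q]: (s→(e→(t→t))) applied to s yields (e→(t→t)).
[[r q] g]: ((e→(t→t))→e) applied to (e→(t→t)) yields e.
[h [[r q] g]]: (e→s) applied to e yields s.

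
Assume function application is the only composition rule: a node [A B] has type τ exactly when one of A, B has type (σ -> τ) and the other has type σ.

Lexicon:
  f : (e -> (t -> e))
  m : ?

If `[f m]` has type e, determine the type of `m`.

((e -> (t -> e)) -> e)

At [f m] (required: e): f is (e -> (t -> e)), which is not a function with range e; hence m is the functor — type ((e -> (t -> e)) -> e).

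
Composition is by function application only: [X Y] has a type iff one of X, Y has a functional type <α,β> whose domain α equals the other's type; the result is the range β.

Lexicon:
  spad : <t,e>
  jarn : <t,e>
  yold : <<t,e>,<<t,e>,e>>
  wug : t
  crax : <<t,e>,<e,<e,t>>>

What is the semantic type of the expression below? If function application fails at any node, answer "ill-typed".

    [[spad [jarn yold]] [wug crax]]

At [jarn yold], yold : <<t,e>,<<t,e>,e>> takes jarn : <t,e>, giving <<t,e>,e>.
At [spad [jarn yold]], [jarn yold] : <<t,e>,e> takes spad : <t,e>, giving e.
At [wug crax]: neither t nor <<t,e>,<e,<e,t>>> can take the other as argument; the node is ill-typed.

ill-typed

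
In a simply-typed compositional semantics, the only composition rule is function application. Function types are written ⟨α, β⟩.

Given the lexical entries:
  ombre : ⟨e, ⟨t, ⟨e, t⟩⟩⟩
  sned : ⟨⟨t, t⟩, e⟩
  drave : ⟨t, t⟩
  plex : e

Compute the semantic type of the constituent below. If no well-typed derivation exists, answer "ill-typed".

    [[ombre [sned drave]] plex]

[sned drave] — sned of type ⟨⟨t, t⟩, e⟩ combines with drave of type ⟨t, t⟩: type e.
[ombre [sned drave]] — ombre of type ⟨e, ⟨t, ⟨e, t⟩⟩⟩ combines with [sned drave] of type e: type ⟨t, ⟨e, t⟩⟩.
[[ombre [sned drave]] plex]: ⟨t, ⟨e, t⟩⟩ and e cannot combine by function application — type clash.

ill-typed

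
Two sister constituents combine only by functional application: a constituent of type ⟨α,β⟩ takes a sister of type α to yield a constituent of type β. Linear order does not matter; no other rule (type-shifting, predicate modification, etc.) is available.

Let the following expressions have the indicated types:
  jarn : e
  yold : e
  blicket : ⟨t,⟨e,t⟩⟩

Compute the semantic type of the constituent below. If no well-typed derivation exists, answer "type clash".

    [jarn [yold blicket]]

type clash

[yold blicket]: e and ⟨t,⟨e,t⟩⟩ cannot combine by function application — type clash.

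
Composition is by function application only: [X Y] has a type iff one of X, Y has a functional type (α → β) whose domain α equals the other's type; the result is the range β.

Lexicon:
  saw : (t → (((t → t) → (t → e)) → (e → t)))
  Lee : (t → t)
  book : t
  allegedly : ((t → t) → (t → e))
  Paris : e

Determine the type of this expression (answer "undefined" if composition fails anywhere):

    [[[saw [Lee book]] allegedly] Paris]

t

At [Lee book], Lee : (t → t) takes book : t, giving t.
At [saw [Lee book]], saw : (t → (((t → t) → (t → e)) → (e → t))) takes [Lee book] : t, giving (((t → t) → (t → e)) → (e → t)).
At [[saw [Lee book]] allegedly], [saw [Lee book]] : (((t → t) → (t → e)) → (e → t)) takes allegedly : ((t → t) → (t → e)), giving (e → t).
At [[[saw [Lee book]] allegedly] Paris], [[saw [Lee book]] allegedly] : (e → t) takes Paris : e, giving t.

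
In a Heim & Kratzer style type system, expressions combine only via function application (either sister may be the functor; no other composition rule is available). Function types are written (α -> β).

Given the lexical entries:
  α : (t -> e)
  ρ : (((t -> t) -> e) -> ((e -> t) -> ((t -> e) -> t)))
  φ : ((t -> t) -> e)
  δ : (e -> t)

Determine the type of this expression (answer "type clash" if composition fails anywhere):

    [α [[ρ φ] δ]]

t

[ρ φ]: functor ρ : (((t -> t) -> e) -> ((e -> t) -> ((t -> e) -> t))), argument φ : ((t -> t) -> e); result ((e -> t) -> ((t -> e) -> t)).
[[ρ φ] δ]: functor [ρ φ] : ((e -> t) -> ((t -> e) -> t)), argument δ : (e -> t); result ((t -> e) -> t).
[α [[ρ φ] δ]]: functor [[ρ φ] δ] : ((t -> e) -> t), argument α : (t -> e); result t.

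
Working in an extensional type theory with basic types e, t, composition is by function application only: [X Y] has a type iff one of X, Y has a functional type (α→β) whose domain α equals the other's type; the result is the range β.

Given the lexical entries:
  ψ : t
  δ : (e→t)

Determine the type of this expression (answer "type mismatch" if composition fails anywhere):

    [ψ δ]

[ψ δ]: t and (e→t) cannot combine by function application — type clash.

type mismatch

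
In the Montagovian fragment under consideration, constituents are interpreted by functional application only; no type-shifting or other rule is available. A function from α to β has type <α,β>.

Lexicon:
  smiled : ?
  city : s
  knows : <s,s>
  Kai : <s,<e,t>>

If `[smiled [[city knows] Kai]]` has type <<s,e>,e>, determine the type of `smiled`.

<<e,t>,<<s,e>,e>>

[smiled [[city knows] Kai]] is required to be <<s,e>,e>. [[city knows] Kai] : <e,t> cannot yield <<s,e>,e> as functor, so smiled : <<e,t>,<<s,e>,e>>.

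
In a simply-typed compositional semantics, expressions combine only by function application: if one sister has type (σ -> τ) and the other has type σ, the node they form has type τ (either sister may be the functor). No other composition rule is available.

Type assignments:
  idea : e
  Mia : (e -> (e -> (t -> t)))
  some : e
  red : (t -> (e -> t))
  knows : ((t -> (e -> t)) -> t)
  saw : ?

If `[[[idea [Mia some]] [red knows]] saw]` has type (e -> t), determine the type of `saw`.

(t -> (e -> t))

[[[idea [Mia some]] [red knows]] saw] must have type (e -> t). The sister [[idea [Mia some]] [red knows]] has type t; that is not a function onto (e -> t), so saw must be the functor, of type (t -> (e -> t)).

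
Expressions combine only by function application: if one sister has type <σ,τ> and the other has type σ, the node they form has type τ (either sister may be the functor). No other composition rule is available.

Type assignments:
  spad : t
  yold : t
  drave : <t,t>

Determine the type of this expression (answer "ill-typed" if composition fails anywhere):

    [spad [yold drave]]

ill-typed

[yold drave]: <t,t> applied to t yields t.
[spad [yold drave]]: t and t cannot combine by function application — type clash.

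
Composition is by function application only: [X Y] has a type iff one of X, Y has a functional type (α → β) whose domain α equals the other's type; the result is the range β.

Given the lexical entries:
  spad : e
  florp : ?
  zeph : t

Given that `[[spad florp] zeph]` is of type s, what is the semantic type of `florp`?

(e → (t → s))

[[spad florp] zeph] is required to be s. zeph : t cannot yield s as functor, so [spad florp] : (t → s).
[spad florp] is required to be (t → s). spad : e cannot yield (t → s) as functor, so florp : (e → (t → s)).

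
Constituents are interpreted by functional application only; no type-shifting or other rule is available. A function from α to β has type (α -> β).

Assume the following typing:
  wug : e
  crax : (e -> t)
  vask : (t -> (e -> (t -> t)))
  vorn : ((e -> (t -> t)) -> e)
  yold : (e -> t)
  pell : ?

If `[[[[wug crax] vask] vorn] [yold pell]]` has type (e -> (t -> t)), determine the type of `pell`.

((e -> t) -> (e -> (e -> (t -> t))))

[[[[wug crax] vask] vorn] [yold pell]] must have type (e -> (t -> t)). The sister [[[wug crax] vask] vorn] has type e; that is not a function onto (e -> (t -> t)), so [yold pell] must be the functor, of type (e -> (e -> (t -> t))).
[yold pell] must have type (e -> (e -> (t -> t))). The sister yold has type (e -> t); that is not a function onto (e -> (e -> (t -> t))), so pell must be the functor, of type ((e -> t) -> (e -> (e -> (t -> t)))).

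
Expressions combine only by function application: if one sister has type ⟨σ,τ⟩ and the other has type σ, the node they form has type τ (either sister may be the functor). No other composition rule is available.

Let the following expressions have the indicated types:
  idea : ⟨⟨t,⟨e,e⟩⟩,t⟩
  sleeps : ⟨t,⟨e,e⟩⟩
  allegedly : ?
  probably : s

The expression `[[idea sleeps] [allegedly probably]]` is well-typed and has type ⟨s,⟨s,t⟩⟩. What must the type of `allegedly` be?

[[idea sleeps] [allegedly probably]] is required to be ⟨s,⟨s,t⟩⟩. [idea sleeps] : t cannot yield ⟨s,⟨s,t⟩⟩ as functor, so [allegedly probably] : ⟨t,⟨s,⟨s,t⟩⟩⟩.
[allegedly probably] is required to be ⟨t,⟨s,⟨s,t⟩⟩⟩. probably : s cannot yield ⟨t,⟨s,⟨s,t⟩⟩⟩ as functor, so allegedly : ⟨s,⟨t,⟨s,⟨s,t⟩⟩⟩⟩.

⟨s,⟨t,⟨s,⟨s,t⟩⟩⟩⟩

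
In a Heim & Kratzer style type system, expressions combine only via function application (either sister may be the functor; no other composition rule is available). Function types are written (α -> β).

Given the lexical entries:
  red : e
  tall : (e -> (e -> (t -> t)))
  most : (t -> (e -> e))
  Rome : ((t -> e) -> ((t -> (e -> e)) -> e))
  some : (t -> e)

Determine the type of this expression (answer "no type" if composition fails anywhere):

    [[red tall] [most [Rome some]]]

At [red tall], tall : (e -> (e -> (t -> t))) takes red : e, giving (e -> (t -> t)).
At [Rome some], Rome : ((t -> e) -> ((t -> (e -> e)) -> e)) takes some : (t -> e), giving ((t -> (e -> e)) -> e).
At [most [Rome some]], [Rome some] : ((t -> (e -> e)) -> e) takes most : (t -> (e -> e)), giving e.
At [[red tall] [most [Rome some]]], [red tall] : (e -> (t -> t)) takes [most [Rome some]] : e, giving (t -> t).

(t -> t)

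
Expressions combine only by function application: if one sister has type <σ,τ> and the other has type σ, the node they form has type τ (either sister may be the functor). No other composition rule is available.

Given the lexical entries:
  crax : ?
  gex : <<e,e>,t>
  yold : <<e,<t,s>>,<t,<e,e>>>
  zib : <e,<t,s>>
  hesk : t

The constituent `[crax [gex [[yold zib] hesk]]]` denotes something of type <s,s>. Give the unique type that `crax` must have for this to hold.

[crax [gex [[yold zib] hesk]]] must have type <s,s>. The sister [gex [[yold zib] hesk]] has type t; that is not a function onto <s,s>, so crax must be the functor, of type <t,<s,s>>.

<t,<s,s>>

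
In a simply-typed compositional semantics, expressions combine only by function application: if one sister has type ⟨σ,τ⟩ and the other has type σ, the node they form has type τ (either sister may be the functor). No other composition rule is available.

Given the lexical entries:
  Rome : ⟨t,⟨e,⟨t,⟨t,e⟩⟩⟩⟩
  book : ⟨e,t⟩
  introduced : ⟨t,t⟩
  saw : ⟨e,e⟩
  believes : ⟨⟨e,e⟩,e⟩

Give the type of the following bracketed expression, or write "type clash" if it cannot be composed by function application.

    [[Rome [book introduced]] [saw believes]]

[book introduced]: ⟨e,t⟩ and ⟨t,t⟩ cannot combine by function application — type clash.

type clash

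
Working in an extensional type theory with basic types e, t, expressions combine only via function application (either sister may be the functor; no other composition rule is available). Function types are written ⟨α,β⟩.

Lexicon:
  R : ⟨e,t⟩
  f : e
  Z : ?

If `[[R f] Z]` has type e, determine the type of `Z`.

⟨t,e⟩

At [[R f] Z] (required: e): [R f] is t, which is not a function with range e; hence Z is the functor — type ⟨t,e⟩.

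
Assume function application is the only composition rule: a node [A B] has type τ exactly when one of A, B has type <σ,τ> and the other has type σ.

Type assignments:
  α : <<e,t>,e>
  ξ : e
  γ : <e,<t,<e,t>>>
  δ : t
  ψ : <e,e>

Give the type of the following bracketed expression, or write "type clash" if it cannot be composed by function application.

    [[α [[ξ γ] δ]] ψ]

At [ξ γ], γ : <e,<t,<e,t>>> takes ξ : e, giving <t,<e,t>>.
At [[ξ γ] δ], [ξ γ] : <t,<e,t>> takes δ : t, giving <e,t>.
At [α [[ξ γ] δ]], α : <<e,t>,e> takes [[ξ γ] δ] : <e,t>, giving e.
At [[α [[ξ γ] δ]] ψ], ψ : <e,e> takes [α [[ξ γ] δ]] : e, giving e.

e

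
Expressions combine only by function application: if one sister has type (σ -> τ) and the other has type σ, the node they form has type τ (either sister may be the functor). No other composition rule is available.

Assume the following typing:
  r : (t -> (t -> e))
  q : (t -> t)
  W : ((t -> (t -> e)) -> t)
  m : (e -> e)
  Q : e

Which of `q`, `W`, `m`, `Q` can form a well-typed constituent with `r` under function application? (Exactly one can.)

q : (t -> t) — r needs t; q needs t; neither fits.
W — combines: W : ((t -> (t -> e)) -> t) takes r : (t -> (t -> e)) as argument, giving t.
m : (e -> e) — r needs t; m needs e; neither fits.
Q : e — r needs t; Q needs nothing (atomic); neither fits.

W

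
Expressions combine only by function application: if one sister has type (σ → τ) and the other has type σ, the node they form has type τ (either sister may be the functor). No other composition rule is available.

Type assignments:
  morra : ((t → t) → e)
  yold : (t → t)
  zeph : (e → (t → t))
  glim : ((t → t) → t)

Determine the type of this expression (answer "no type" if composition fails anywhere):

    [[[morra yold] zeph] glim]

[morra yold]: ((t → t) → e) applied to (t → t) yields e.
[[morra yold] zeph]: (e → (t → t)) applied to e yields (t → t).
[[[morra yold] zeph] glim]: ((t → t) → t) applied to (t → t) yields t.

t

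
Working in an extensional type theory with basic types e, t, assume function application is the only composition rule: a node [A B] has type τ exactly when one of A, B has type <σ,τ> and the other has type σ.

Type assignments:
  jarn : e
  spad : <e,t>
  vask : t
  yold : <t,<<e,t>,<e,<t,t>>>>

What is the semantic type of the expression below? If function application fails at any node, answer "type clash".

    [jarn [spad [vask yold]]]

At [vask yold], yold : <t,<<e,t>,<e,<t,t>>>> takes vask : t, giving <<e,t>,<e,<t,t>>>.
At [spad [vask yold]], [vask yold] : <<e,t>,<e,<t,t>>> takes spad : <e,t>, giving <e,<t,t>>.
At [jarn [spad [vask yold]]], [spad [vask yold]] : <e,<t,t>> takes jarn : e, giving <t,t>.

<t,t>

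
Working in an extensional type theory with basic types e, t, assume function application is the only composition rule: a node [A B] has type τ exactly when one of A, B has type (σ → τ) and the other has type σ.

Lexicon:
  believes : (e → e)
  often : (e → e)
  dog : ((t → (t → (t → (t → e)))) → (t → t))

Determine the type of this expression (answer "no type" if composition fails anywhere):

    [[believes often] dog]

no type

[believes often]: (e → e) with (e → e) — neither is a function whose domain matches the other; composition fails here.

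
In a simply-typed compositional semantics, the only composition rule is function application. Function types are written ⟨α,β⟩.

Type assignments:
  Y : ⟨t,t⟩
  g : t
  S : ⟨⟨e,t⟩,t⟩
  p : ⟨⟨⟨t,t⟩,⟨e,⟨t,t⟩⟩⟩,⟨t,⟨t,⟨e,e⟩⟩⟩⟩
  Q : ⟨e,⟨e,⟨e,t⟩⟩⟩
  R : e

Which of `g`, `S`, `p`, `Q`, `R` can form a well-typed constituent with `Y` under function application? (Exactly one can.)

g — combines: Y : ⟨t,t⟩ takes g : t as argument, giving t.
S : ⟨⟨e,t⟩,t⟩ — no; Y wants t, and S wants ⟨e,t⟩.
p : ⟨⟨⟨t,t⟩,⟨e,⟨t,t⟩⟩⟩,⟨t,⟨t,⟨e,e⟩⟩⟩⟩ — no; Y wants t, and p wants ⟨⟨t,t⟩,⟨e,⟨t,t⟩⟩⟩.
Q : ⟨e,⟨e,⟨e,t⟩⟩⟩ — no; Y wants t, and Q wants e.
R : e — no; Y wants t, and R wants nothing (atomic).

g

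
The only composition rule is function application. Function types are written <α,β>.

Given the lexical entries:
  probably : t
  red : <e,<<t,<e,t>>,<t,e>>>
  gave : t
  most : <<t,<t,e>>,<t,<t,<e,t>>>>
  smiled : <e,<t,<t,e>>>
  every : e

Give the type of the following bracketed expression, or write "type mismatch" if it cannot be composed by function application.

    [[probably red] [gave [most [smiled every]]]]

[probably red]: t and <e,<<t,<e,t>>,<t,e>>> cannot combine by function application — type clash.

type mismatch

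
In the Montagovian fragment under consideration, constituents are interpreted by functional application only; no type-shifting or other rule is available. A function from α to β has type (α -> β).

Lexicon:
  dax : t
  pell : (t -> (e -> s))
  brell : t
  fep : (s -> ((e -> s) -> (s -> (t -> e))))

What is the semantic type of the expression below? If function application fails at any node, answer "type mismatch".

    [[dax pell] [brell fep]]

At [dax pell], pell : (t -> (e -> s)) takes dax : t, giving (e -> s).
At [brell fep]: neither t nor (s -> ((e -> s) -> (s -> (t -> e)))) can take the other as argument; the node is ill-typed.

type mismatch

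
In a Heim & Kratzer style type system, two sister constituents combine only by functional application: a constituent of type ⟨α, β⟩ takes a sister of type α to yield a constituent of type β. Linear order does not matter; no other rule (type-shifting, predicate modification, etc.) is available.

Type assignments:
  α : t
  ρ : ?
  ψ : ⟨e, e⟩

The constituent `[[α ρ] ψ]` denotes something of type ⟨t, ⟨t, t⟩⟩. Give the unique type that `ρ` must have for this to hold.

[[α ρ] ψ] must have type ⟨t, ⟨t, t⟩⟩. The sister ψ has type ⟨e, e⟩; that is not a function onto ⟨t, ⟨t, t⟩⟩, so [α ρ] must be the functor, of type ⟨⟨e, e⟩, ⟨t, ⟨t, t⟩⟩⟩.
[α ρ] must have type ⟨⟨e, e⟩, ⟨t, ⟨t, t⟩⟩⟩. The sister α has type t; that is not a function onto ⟨⟨e, e⟩, ⟨t, ⟨t, t⟩⟩⟩, so ρ must be the functor, of type ⟨t, ⟨⟨e, e⟩, ⟨t, ⟨t, t⟩⟩⟩⟩.

⟨t, ⟨⟨e, e⟩, ⟨t, ⟨t, t⟩⟩⟩⟩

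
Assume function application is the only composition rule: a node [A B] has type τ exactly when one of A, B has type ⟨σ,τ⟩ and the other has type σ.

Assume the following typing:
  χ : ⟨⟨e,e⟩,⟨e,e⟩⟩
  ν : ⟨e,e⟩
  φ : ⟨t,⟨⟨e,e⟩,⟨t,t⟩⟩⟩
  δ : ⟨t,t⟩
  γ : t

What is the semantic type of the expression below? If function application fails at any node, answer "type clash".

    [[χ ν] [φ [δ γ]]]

⟨t,t⟩

[χ ν]: functor χ : ⟨⟨e,e⟩,⟨e,e⟩⟩, argument ν : ⟨e,e⟩; result ⟨e,e⟩.
[δ γ]: functor δ : ⟨t,t⟩, argument γ : t; result t.
[φ [δ γ]]: functor φ : ⟨t,⟨⟨e,e⟩,⟨t,t⟩⟩⟩, argument [δ γ] : t; result ⟨⟨e,e⟩,⟨t,t⟩⟩.
[[χ ν] [φ [δ γ]]]: functor [φ [δ γ]] : ⟨⟨e,e⟩,⟨t,t⟩⟩, argument [χ ν] : ⟨e,e⟩; result ⟨t,t⟩.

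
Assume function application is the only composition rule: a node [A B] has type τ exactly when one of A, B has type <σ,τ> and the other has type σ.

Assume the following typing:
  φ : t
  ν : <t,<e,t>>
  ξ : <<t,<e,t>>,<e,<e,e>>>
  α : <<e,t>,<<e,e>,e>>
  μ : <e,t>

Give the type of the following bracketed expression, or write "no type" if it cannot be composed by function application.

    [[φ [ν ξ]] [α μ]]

no type

[ν ξ]: functor ξ : <<t,<e,t>>,<e,<e,e>>>, argument ν : <t,<e,t>>; result <e,<e,e>>.
At [φ [ν ξ]]: neither t nor <e,<e,e>> can take the other as argument; the node is ill-typed.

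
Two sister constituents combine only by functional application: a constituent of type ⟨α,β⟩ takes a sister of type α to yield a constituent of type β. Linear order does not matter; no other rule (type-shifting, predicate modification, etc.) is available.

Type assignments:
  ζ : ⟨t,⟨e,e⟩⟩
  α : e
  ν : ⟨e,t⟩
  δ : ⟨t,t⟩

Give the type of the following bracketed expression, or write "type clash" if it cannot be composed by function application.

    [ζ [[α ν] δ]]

[α ν] — ν of type ⟨e,t⟩ combines with α of type e: type t.
[[α ν] δ] — δ of type ⟨t,t⟩ combines with [α ν] of type t: type t.
[ζ [[α ν] δ]] — ζ of type ⟨t,⟨e,e⟩⟩ combines with [[α ν] δ] of type t: type ⟨e,e⟩.

⟨e,e⟩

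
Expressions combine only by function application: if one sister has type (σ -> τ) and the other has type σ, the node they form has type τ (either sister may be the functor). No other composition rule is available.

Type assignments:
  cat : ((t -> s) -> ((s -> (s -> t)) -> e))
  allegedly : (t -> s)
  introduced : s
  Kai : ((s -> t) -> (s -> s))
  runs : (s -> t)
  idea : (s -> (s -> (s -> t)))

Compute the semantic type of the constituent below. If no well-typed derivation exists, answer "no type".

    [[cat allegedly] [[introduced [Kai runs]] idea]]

[cat allegedly]: functor cat : ((t -> s) -> ((s -> (s -> t)) -> e)), argument allegedly : (t -> s); result ((s -> (s -> t)) -> e).
[Kai runs]: functor Kai : ((s -> t) -> (s -> s)), argument runs : (s -> t); result (s -> s).
[introduced [Kai runs]]: functor [Kai runs] : (s -> s), argument introduced : s; result s.
[[introduced [Kai runs]] idea]: functor idea : (s -> (s -> (s -> t))), argument [introduced [Kai runs]] : s; result (s -> (s -> t)).
[[cat allegedly] [[introduced [Kai runs]] idea]]: functor [cat allegedly] : ((s -> (s -> t)) -> e), argument [[introduced [Kai runs]] idea] : (s -> (s -> t)); result e.

e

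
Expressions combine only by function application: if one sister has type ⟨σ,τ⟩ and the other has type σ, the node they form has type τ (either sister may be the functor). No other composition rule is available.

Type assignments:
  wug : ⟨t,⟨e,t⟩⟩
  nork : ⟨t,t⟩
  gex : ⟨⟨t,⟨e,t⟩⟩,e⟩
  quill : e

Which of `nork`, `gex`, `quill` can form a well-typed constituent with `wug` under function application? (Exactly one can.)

nork : ⟨t,t⟩ — does not combine with wug.
gex — combines: gex : ⟨⟨t,⟨e,t⟩⟩,e⟩ takes wug : ⟨t,⟨e,t⟩⟩ as argument, giving e.
quill : e — does not combine with wug.

gex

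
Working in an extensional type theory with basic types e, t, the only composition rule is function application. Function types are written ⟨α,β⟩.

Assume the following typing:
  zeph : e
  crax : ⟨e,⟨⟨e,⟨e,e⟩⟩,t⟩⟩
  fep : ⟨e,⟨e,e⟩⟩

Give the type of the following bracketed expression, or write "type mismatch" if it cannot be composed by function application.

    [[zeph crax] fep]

t

At [zeph crax], crax : ⟨e,⟨⟨e,⟨e,e⟩⟩,t⟩⟩ takes zeph : e, giving ⟨⟨e,⟨e,e⟩⟩,t⟩.
At [[zeph crax] fep], [zeph crax] : ⟨⟨e,⟨e,e⟩⟩,t⟩ takes fep : ⟨e,⟨e,e⟩⟩, giving t.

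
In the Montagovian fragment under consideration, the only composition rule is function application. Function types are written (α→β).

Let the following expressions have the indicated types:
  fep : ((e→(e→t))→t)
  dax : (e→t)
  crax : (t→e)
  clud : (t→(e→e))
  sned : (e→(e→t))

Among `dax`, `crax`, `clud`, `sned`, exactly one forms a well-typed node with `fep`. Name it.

dax : (e→t) — neither side's domain matches the other.
crax : (t→e) — neither side's domain matches the other.
clud : (t→(e→e)) — neither side's domain matches the other.
sned — combines: fep : ((e→(e→t))→t) takes sned : (e→(e→t)) as argument, giving t.

sned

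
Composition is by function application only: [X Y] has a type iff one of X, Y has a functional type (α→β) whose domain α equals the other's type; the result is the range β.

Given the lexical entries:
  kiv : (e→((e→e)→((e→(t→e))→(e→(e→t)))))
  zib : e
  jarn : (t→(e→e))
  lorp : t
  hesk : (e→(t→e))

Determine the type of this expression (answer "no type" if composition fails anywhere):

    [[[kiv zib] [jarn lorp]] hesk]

[kiv zib] — kiv of type (e→((e→e)→((e→(t→e))→(e→(e→t))))) combines with zib of type e: type ((e→e)→((e→(t→e))→(e→(e→t)))).
[jarn lorp] — jarn of type (t→(e→e)) combines with lorp of type t: type (e→e).
[[kiv zib] [jarn lorp]] — [kiv zib] of type ((e→e)→((e→(t→e))→(e→(e→t)))) combines with [jarn lorp] of type (e→e): type ((e→(t→e))→(e→(e→t))).
[[[kiv zib] [jarn lorp]] hesk] — [[kiv zib] [jarn lorp]] of type ((e→(t→e))→(e→(e→t))) combines with hesk of type (e→(t→e)): type (e→(e→t)).

(e→(e→t))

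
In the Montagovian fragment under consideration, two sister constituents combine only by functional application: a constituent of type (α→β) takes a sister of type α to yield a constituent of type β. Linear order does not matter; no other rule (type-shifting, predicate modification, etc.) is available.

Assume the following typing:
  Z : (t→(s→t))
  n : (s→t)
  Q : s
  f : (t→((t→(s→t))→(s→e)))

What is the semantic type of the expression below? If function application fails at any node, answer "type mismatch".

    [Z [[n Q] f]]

(s→e)

[n Q]: n is (s→t), Q is s; result t.
[[n Q] f]: f is (t→((t→(s→t))→(s→e))), [n Q] is t; result ((t→(s→t))→(s→e)).
[Z [[n Q] f]]: [[n Q] f] is ((t→(s→t))→(s→e)), Z is (t→(s→t)); result (s→e).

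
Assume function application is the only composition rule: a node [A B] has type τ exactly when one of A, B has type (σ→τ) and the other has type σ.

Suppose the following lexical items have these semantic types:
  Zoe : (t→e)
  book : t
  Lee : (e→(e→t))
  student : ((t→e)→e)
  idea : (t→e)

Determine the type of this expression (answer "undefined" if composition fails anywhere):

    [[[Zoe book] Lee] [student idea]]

[Zoe book]: Zoe is (t→e), book is t; result e.
[[Zoe book] Lee]: Lee is (e→(e→t)), [Zoe book] is e; result (e→t).
[student idea]: student is ((t→e)→e), idea is (t→e); result e.
[[[Zoe book] Lee] [student idea]]: [[Zoe book] Lee] is (e→t), [student idea] is e; result t.

t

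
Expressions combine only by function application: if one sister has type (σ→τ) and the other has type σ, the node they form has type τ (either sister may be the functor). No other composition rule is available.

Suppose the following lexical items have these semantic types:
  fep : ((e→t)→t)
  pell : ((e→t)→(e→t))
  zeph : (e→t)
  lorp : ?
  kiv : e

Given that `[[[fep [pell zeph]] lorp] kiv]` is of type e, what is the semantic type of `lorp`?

[[[fep [pell zeph]] lorp] kiv] is required to be e. kiv : e cannot yield e as functor, so [[fep [pell zeph]] lorp] : (e→e).
[[fep [pell zeph]] lorp] is required to be (e→e). [fep [pell zeph]] : t cannot yield (e→e) as functor, so lorp : (t→(e→e)).

(t→(e→e))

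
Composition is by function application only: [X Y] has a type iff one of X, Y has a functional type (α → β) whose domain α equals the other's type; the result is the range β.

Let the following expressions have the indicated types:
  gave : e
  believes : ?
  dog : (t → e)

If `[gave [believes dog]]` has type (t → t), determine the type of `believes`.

[gave [believes dog]] is required to be (t → t). gave : e cannot yield (t → t) as functor, so [believes dog] : (e → (t → t)).
[believes dog] is required to be (e → (t → t)). dog : (t → e) cannot yield (e → (t → t)) as functor, so believes : ((t → e) → (e → (t → t))).

((t → e) → (e → (t → t)))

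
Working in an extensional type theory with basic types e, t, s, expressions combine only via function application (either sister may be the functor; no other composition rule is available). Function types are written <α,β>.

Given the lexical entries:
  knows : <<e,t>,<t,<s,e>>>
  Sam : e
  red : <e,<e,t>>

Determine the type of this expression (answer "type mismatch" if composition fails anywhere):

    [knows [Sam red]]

[Sam red] — red of type <e,<e,t>> combines with Sam of type e: type <e,t>.
[knows [Sam red]] — knows of type <<e,t>,<t,<s,e>>> combines with [Sam red] of type <e,t>: type <t,<s,e>>.

<t,<s,e>>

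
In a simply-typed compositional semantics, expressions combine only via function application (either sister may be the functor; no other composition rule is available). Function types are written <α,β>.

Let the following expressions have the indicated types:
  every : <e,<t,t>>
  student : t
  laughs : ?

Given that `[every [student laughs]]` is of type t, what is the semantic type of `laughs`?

For [every [student laughs]] to have type t with every of type <e,<t,t>>, [student laughs] must be the function: [student laughs] : <<e,<t,t>>,t>.
For [student laughs] to have type <<e,<t,t>>,t> with student of type t, laughs must be the function: laughs : <t,<<e,<t,t>>,t>>.

<t,<<e,<t,t>>,t>>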